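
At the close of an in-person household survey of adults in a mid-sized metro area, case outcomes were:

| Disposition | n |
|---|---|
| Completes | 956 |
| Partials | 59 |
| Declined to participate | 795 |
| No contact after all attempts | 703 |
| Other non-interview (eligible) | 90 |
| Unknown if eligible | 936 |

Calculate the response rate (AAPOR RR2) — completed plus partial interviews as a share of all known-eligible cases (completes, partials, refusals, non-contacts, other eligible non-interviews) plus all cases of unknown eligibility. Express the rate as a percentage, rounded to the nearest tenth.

Num → 956 + 59 = 1015
Denom → 956 + 59 + 795 + 703 + 90 + 936 = 3539
RR2 = 1015 / 3539 = 0.2868

28.7%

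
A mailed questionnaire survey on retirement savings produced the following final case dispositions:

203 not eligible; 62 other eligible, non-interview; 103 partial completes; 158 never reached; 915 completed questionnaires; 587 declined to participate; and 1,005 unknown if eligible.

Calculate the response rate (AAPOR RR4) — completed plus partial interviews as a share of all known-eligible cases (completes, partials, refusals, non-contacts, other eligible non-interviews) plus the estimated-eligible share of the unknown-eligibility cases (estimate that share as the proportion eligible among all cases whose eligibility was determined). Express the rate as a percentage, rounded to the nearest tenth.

Num → 915 + 103 = 1018
Known eligible → 915 + 103 + 587 + 158 + 62 = 1825
e = 1825 / (1825 + 203) = 1825 / 2028 = 0.8999
Estimated eligible among unknowns → 0.8999 × 1005 = 904.40
Denom → 1825 + 904.40 = 2729.40
RR4 = 1018 / 2729.40 = 0.3730

37.3%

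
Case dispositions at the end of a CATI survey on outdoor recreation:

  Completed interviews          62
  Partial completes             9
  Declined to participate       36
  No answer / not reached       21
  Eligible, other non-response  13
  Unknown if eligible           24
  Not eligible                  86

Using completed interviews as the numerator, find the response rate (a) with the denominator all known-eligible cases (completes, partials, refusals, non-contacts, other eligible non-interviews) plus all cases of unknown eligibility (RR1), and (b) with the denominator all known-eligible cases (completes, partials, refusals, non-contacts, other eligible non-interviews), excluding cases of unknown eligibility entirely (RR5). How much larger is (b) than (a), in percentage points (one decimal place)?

6.4

Numerator = 62
Denom = 62 + 9 + 36 + 21 + 13 + 24 = 165
RR1 = 62 / 165 = 0.3758
Denom = 62 + 9 + 36 + 21 + 13 = 141
RR5 = 62 / 141 = 0.4397
Difference = 43.97 − 37.58 = 6.39 percentage points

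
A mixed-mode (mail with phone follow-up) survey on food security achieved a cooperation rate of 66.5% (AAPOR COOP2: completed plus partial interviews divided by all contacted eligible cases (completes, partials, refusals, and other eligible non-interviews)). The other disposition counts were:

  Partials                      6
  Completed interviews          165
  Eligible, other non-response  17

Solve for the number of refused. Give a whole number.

Numerator: 165 + 6 = 171
COOP2 = 171 / D = 0.665
D = 171 / 0.665 = 257.1
Other denominator terms total 188
refused = 257.1 − 188 ≈ 69

69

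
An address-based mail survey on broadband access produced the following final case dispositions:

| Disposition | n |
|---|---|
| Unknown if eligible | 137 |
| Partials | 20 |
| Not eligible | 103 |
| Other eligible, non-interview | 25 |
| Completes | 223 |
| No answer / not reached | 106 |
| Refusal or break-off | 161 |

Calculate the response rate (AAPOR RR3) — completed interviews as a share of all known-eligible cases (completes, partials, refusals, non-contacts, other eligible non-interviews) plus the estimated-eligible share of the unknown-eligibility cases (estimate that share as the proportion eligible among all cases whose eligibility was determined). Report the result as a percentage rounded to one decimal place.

Num = 223
Determined eligible = 223 + 20 + 161 + 106 + 25 = 535
e = 535 / (535 + 103) = 535 / 638 = 0.8386
Eligible share of unknowns = 0.8386 × 137 = 114.89
Base = 535 + 114.89 = 649.89
RR3 = 223 / 649.89 = 0.3431

34.3%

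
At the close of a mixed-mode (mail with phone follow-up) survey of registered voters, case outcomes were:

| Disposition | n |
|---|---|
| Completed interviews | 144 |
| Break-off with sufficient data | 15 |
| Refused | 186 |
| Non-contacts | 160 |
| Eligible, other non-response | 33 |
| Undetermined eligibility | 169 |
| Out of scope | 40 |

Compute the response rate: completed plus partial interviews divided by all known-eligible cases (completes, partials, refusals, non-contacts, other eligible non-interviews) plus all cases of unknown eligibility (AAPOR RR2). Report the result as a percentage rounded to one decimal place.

22.5%

Top → 144 + 15 = 159
Base → 144 + 15 + 186 + 160 + 33 + 169 = 707
RR2 = 159 / 707 = 0.2249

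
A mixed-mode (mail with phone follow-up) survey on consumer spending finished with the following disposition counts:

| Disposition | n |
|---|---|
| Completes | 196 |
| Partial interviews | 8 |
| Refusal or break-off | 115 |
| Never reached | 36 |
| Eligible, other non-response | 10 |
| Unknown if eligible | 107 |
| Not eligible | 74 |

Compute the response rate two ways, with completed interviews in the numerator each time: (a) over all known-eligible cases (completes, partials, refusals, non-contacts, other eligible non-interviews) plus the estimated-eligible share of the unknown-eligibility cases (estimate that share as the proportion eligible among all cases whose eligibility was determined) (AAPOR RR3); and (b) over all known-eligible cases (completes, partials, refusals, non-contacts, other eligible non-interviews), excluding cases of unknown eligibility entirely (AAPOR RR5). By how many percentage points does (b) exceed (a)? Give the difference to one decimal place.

10.5

Top → 196
Determined eligible → 196 + 8 + 115 + 36 + 10 = 365
e = 365 / (365 + 74) = 365 / 439 = 0.8314
Eligible share of unknowns → 0.8314 × 107 = 88.96
Denominator → 365 + 88.96 = 453.96
RR3 = 196 / 453.96 = 0.4318
Denominator → 196 + 8 + 115 + 36 + 10 = 365
RR5 = 196 / 365 = 0.5370
Difference = 53.70 − 43.18 = 10.52 percentage points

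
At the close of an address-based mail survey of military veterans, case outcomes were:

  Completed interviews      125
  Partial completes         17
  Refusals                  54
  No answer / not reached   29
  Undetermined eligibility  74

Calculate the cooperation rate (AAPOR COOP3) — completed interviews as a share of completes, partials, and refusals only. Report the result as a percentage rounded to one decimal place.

63.8%

Top: 125
Denom: 125 + 17 + 54 = 196
COOP3 = 125 / 196 = 0.6378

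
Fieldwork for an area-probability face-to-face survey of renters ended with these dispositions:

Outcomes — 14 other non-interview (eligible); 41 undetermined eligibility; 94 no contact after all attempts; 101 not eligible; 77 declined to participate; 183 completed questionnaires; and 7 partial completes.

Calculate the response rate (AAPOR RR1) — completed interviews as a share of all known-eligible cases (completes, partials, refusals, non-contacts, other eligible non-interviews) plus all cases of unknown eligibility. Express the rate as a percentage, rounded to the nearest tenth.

Num: 183
Denominator: 183 + 7 + 77 + 94 + 14 + 41 = 416
RR1 = 183 / 416 = 0.4399

44.0%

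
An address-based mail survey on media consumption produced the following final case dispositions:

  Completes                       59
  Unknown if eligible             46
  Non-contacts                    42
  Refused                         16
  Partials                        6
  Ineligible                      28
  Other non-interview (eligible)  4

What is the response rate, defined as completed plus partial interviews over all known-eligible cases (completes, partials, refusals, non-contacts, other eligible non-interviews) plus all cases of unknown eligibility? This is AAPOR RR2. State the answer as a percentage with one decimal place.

Numerator → 59 + 6 = 65
Denominator → 59 + 6 + 16 + 42 + 4 + 46 = 173
RR2 = 65 / 173 = 0.3757

37.6%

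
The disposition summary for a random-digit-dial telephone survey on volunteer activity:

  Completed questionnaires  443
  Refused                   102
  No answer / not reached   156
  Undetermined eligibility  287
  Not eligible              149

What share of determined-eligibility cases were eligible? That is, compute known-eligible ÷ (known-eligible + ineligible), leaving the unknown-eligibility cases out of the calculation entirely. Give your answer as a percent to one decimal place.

Eligible (known): 443 + 102 + 156 = 701
e = 701 / (701 + 149) = 701 / 850 = 0.8247

82.5%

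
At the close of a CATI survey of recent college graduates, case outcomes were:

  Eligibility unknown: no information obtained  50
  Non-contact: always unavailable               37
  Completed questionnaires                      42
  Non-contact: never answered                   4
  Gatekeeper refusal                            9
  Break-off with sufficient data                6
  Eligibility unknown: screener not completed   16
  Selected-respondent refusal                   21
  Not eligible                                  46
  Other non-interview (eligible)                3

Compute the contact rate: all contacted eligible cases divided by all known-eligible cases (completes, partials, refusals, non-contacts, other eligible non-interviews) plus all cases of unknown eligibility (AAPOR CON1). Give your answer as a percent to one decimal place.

Declined to participate = 9 + 21 = 30
No answer / not reached = 4 + 37 = 41
Unknown if eligible = 16 + 50 = 66
Top → 42 + 6 + 30 + 3 = 81
Denom → 42 + 6 + 30 + 41 + 3 + 66 = 188
CON1 = 81 / 188 = 0.4309

43.1%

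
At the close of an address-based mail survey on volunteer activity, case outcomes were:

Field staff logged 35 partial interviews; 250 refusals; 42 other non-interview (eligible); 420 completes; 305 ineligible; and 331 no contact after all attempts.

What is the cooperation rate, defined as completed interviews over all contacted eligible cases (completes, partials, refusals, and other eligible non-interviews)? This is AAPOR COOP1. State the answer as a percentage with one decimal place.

Num → 420
Base → 420 + 35 + 250 + 42 = 747
COOP1 = 420 / 747 = 0.5622

56.2%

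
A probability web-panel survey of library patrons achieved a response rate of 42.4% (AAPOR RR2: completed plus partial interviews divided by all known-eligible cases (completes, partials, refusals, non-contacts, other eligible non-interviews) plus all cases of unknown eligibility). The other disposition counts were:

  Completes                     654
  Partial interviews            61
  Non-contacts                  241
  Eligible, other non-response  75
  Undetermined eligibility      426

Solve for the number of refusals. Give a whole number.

229

Top: 654 + 61 = 715
RR2 = 715 / D = 0.424
D = 715 / 0.424 = 1686.3
Remaining denominator categories sum to 1457
refusals = 1686.3 − 1457 ≈ 229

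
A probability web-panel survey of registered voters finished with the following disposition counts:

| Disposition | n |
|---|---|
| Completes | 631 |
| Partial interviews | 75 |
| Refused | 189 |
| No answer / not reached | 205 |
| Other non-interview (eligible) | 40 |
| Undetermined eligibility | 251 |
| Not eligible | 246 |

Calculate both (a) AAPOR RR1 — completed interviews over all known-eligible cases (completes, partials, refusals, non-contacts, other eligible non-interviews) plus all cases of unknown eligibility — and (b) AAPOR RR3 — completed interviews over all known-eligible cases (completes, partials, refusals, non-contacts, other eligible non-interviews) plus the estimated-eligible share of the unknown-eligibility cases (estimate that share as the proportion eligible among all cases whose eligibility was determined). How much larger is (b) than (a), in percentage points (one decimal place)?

Top → 631
Denom → 631 + 75 + 189 + 205 + 40 + 251 = 1391
RR1 = 631 / 1391 = 0.4536
Determined eligible → 631 + 75 + 189 + 205 + 40 = 1140
e = 1140 / (1140 + 246) = 1140 / 1386 = 0.8225
Estimated eligible among unknowns → 0.8225 × 251 = 206.45
Denom → 1140 + 206.45 = 1346.45
RR3 = 631 / 1346.45 = 0.4686
Difference = 46.86 − 45.36 = 1.50 percentage points

1.5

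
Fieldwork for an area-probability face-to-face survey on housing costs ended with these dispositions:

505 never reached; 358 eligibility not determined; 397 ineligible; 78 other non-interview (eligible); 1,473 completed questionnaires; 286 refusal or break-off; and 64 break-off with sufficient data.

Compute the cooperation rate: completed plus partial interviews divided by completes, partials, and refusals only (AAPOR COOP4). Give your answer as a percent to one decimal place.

Top: 1473 + 64 = 1537
Denominator: 1473 + 64 + 286 = 1823
COOP4 = 1537 / 1823 = 0.8431

84.3%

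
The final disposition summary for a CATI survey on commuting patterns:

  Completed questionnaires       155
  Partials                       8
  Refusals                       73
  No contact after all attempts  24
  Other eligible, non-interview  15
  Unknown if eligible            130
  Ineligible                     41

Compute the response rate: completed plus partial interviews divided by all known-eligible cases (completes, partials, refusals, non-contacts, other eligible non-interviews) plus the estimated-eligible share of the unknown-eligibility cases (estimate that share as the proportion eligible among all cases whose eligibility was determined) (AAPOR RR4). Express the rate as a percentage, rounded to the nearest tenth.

42.0%

Num → 155 + 8 = 163
Determined eligible → 155 + 8 + 73 + 24 + 15 = 275
e = 275 / (275 + 41) = 275 / 316 = 0.8703
e × U → 0.8703 × 130 = 113.14
Base → 275 + 113.14 = 388.14
RR4 = 163 / 388.14 = 0.4200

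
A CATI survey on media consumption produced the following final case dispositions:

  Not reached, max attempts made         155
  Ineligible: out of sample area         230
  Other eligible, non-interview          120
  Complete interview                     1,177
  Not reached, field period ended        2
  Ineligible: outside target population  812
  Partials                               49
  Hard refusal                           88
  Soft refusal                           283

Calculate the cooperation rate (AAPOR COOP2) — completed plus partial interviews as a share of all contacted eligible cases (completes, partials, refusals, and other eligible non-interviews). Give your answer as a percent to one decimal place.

Refused = 88 + 283 = 371
Never reached = 2 + 155 = 157
Out of scope = 812 + 230 = 1042
Top: 1177 + 49 = 1226
Denominator: 1177 + 49 + 371 + 120 = 1717
COOP2 = 1226 / 1717 = 0.7140

71.4%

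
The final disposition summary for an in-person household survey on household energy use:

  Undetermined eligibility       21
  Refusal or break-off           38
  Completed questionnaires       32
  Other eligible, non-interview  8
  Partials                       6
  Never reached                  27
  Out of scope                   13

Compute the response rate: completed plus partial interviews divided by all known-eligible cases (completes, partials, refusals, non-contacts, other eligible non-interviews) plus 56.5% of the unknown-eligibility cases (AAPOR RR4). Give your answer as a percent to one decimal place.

30.9%

Num = 32 + 6 = 38
Determined eligible = 32 + 6 + 38 + 27 + 8 = 111
e × U = 0.5650 × 21 = 11.86
Denominator = 111 + 11.86 = 122.86
RR4 = 38 / 122.86 = 0.3093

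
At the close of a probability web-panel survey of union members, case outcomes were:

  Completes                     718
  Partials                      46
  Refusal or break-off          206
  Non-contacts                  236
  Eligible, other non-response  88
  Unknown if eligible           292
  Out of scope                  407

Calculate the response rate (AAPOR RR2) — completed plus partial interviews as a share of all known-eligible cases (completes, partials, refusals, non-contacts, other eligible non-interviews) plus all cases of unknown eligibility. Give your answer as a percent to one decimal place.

Numerator = 718 + 46 = 764
Denom = 718 + 46 + 206 + 236 + 88 + 292 = 1586
RR2 = 764 / 1586 = 0.4817

48.2%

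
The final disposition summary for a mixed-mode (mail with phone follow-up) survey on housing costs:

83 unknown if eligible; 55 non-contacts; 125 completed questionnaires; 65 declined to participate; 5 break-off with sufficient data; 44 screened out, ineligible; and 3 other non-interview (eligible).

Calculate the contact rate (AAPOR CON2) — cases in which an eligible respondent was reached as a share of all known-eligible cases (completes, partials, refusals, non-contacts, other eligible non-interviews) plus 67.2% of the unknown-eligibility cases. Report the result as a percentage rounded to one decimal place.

64.1%

Top = 125 + 5 + 65 + 3 = 198
Eligible (known) = 125 + 5 + 65 + 55 + 3 = 253
Eligible share of unknowns = 0.6720 × 83 = 55.78
Denominator = 253 + 55.78 = 308.78
CON2 = 198 / 308.78 = 0.6412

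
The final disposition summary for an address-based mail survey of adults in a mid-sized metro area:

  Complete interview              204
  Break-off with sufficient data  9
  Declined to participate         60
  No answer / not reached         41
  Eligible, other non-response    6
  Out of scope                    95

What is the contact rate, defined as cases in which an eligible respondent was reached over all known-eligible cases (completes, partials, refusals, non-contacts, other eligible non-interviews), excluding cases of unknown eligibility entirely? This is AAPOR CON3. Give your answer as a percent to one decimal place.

87.2%

Num → 204 + 9 + 60 + 6 = 279
Denom → 204 + 9 + 60 + 41 + 6 = 320
CON3 = 279 / 320 = 0.8719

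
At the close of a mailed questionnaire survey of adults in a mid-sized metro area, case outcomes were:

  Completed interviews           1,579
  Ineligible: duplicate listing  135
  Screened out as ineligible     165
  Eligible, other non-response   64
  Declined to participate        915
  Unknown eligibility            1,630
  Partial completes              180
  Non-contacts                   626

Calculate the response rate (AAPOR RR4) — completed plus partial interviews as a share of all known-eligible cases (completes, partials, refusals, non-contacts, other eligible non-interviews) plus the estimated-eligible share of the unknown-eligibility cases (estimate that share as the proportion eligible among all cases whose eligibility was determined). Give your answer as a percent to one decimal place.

Ineligible = 165 + 135 = 300
Numerator: 1579 + 180 = 1759
Determined eligible: 1579 + 180 + 915 + 626 + 64 = 3364
e = 3364 / (3364 + 300) = 3364 / 3664 = 0.9181
Estimated eligible among unknowns: 0.9181 × 1630 = 1496.50
Base: 3364 + 1496.50 = 4860.50
RR4 = 1759 / 4860.50 = 0.3619

36.2%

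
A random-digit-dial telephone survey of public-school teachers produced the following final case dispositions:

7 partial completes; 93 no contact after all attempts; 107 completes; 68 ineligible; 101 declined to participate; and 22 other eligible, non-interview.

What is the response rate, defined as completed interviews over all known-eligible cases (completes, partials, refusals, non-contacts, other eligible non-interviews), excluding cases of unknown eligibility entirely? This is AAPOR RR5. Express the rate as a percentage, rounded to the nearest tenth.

32.4%

Num: 107
Denominator: 107 + 7 + 101 + 93 + 22 = 330
RR5 = 107 / 330 = 0.3242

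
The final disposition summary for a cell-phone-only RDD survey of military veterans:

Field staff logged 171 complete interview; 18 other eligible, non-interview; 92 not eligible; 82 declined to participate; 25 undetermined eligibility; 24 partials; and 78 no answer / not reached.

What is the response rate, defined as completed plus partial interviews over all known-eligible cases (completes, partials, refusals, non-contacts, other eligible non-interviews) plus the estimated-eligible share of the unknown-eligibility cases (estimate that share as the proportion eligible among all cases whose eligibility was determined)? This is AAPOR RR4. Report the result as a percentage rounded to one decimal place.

49.6%

Num = 171 + 24 = 195
Eligible (known) = 171 + 24 + 82 + 78 + 18 = 373
e = 373 / (373 + 92) = 373 / 465 = 0.8022
Eligible share of unknowns = 0.8022 × 25 = 20.05
Base = 373 + 20.05 = 393.05
RR4 = 195 / 393.05 = 0.4961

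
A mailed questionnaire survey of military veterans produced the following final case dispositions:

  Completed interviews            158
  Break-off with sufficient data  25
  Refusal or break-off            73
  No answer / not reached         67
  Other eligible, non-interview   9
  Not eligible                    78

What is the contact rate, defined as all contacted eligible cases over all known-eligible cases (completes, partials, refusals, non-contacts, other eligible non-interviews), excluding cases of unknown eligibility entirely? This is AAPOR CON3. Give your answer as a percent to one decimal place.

79.8%

Numerator = 158 + 25 + 73 + 9 = 265
Base = 158 + 25 + 73 + 67 + 9 = 332
CON3 = 265 / 332 = 0.7982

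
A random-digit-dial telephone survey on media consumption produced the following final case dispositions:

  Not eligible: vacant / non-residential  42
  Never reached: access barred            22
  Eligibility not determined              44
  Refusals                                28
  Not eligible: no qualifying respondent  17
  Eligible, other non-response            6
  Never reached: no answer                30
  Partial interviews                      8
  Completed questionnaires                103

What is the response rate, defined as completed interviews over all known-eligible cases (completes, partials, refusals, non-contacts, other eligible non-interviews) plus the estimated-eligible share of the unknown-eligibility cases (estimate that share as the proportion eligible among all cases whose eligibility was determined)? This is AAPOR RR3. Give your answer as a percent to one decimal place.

Non-contacts = 30 + 22 = 52
Ineligible = 17 + 42 = 59
Numerator → 103
Eligible (known) → 103 + 8 + 28 + 52 + 6 = 197
e = 197 / (197 + 59) = 197 / 256 = 0.7695
Estimated eligible among unknowns → 0.7695 × 44 = 33.86
Denominator → 197 + 33.86 = 230.86
RR3 = 103 / 230.86 = 0.4462

44.6%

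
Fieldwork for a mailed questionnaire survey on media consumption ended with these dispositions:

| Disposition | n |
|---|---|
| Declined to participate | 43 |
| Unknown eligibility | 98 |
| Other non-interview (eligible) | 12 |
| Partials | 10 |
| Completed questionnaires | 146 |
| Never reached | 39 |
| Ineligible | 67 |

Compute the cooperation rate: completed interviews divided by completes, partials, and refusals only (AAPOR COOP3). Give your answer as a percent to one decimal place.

73.4%

Numerator: 146
Denom: 146 + 10 + 43 = 199
COOP3 = 146 / 199 = 0.7337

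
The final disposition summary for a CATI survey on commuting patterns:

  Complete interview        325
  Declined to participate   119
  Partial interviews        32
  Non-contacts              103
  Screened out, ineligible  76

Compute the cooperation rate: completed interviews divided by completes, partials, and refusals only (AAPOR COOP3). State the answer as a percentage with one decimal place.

Top → 325
Denom → 325 + 32 + 119 = 476
COOP3 = 325 / 476 = 0.6828

68.3%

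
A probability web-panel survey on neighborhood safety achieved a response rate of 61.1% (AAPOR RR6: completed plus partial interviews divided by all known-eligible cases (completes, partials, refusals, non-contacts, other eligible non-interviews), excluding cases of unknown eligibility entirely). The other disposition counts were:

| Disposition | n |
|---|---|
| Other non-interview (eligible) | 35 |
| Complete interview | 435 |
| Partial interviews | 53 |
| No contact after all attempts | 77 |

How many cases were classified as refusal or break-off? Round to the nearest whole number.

199

Num = 435 + 53 = 488
RR6 = 488 / D = 0.611
D = 488 / 0.611 = 798.7
Other denominator terms total 600
refusal or break-off = 798.7 − 600 ≈ 199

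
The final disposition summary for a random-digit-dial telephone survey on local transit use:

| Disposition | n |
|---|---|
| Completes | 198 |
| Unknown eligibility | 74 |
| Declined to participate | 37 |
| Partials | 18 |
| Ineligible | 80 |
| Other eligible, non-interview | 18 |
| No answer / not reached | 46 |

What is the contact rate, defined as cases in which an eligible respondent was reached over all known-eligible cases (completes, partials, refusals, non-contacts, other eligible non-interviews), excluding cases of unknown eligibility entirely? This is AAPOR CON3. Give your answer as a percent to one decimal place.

Num: 198 + 18 + 37 + 18 = 271
Denominator: 198 + 18 + 37 + 46 + 18 = 317
CON3 = 271 / 317 = 0.8549

85.5%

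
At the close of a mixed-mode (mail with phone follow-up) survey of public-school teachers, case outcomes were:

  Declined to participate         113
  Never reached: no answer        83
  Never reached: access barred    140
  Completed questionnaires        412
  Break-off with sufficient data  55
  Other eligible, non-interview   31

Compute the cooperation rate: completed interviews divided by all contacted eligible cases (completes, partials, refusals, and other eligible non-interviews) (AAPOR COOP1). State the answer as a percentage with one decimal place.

67.4%

Never reached = 83 + 140 = 223
Top = 412
Denominator = 412 + 55 + 113 + 31 = 611
COOP1 = 412 / 611 = 0.6743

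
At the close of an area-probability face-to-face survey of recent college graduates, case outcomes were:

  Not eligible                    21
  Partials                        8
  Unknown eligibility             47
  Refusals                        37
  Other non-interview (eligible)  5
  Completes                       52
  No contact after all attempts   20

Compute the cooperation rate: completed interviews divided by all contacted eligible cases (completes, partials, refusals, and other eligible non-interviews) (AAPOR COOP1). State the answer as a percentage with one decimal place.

Num → 52
Denom → 52 + 8 + 37 + 5 = 102
COOP1 = 52 / 102 = 0.5098

51.0%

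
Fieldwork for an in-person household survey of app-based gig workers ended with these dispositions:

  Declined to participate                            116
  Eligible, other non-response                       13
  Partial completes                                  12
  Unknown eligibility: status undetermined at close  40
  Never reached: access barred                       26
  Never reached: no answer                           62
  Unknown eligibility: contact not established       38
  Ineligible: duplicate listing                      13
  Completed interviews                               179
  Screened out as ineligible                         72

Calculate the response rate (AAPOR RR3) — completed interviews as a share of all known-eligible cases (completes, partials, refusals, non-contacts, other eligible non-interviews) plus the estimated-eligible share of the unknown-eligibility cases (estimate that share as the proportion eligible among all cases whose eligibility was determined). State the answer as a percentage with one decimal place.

37.9%

No contact after all attempts = 62 + 26 = 88
Undetermined eligibility = 38 + 40 = 78
Ineligible = 72 + 13 = 85
Numerator: 179
Determined eligible: 179 + 12 + 116 + 88 + 13 = 408
e = 408 / (408 + 85) = 408 / 493 = 0.8276
Eligible share of unknowns: 0.8276 × 78 = 64.55
Base: 408 + 64.55 = 472.55
RR3 = 179 / 472.55 = 0.3788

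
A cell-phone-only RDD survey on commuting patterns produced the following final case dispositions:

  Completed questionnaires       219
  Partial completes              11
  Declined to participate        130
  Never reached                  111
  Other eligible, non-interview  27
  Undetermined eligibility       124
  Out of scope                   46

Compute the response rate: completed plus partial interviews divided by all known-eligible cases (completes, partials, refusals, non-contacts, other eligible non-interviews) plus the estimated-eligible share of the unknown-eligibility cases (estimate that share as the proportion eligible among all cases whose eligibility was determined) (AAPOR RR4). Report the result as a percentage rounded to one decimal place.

37.6%

Numerator → 219 + 11 = 230
Known eligible → 219 + 11 + 130 + 111 + 27 = 498
e = 498 / (498 + 46) = 498 / 544 = 0.9154
Eligible share of unknowns → 0.9154 × 124 = 113.51
Base → 498 + 113.51 = 611.51
RR4 = 230 / 611.51 = 0.3761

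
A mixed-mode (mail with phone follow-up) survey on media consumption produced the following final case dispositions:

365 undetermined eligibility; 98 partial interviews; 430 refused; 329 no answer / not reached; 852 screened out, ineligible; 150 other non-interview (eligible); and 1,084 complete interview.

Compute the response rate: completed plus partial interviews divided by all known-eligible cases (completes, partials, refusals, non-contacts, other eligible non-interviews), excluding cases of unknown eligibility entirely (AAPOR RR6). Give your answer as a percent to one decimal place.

Numerator = 1084 + 98 = 1182
Denom = 1084 + 98 + 430 + 329 + 150 = 2091
RR6 = 1182 / 2091 = 0.5653

56.5%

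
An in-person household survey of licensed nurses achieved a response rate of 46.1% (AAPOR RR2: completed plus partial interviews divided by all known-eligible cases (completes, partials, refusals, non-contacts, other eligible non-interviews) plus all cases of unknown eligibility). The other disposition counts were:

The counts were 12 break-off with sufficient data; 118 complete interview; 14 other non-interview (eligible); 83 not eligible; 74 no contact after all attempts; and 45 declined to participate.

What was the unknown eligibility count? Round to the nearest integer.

Numerator: 118 + 12 = 130
RR2 = 130 / D = 0.461
D = 130 / 0.461 = 282.0
Other denominator terms total 263
unknown eligibility = 282.0 − 263 ≈ 19

19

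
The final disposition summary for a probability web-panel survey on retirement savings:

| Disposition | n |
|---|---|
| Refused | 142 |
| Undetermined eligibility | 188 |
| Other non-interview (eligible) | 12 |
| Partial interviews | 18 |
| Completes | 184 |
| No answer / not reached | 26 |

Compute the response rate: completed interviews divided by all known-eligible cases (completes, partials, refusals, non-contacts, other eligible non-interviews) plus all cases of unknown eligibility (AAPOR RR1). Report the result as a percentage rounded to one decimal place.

Num = 184
Base = 184 + 18 + 142 + 26 + 12 + 188 = 570
RR1 = 184 / 570 = 0.3228

32.3%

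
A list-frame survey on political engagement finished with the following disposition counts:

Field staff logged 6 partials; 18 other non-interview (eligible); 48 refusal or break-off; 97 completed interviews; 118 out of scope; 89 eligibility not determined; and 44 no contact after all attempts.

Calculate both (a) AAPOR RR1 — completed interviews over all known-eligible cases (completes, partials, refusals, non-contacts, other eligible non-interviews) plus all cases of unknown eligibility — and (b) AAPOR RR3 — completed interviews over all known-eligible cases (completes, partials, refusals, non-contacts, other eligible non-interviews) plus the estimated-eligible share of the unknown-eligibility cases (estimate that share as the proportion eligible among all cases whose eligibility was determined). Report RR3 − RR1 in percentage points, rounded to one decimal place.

3.8

Numerator = 97
Denominator = 97 + 6 + 48 + 44 + 18 + 89 = 302
RR1 = 97 / 302 = 0.3212
Eligible (known) = 97 + 6 + 48 + 44 + 18 = 213
e = 213 / (213 + 118) = 213 / 331 = 0.6435
Eligible share of unknowns = 0.6435 × 89 = 57.27
Denominator = 213 + 57.27 = 270.27
RR3 = 97 / 270.27 = 0.3589
Difference = 35.89 − 32.12 = 3.77 percentage points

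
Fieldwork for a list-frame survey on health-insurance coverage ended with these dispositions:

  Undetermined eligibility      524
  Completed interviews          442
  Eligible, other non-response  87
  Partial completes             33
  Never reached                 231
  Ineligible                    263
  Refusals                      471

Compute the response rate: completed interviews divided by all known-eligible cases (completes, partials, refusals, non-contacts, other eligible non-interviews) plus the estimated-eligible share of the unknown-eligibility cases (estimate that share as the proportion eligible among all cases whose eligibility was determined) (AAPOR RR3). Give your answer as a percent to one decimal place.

Top = 442
Eligible (known) = 442 + 33 + 471 + 231 + 87 = 1264
e = 1264 / (1264 + 263) = 1264 / 1527 = 0.8278
e × U = 0.8278 × 524 = 433.77
Denom = 1264 + 433.77 = 1697.77
RR3 = 442 / 1697.77 = 0.2603

26.0%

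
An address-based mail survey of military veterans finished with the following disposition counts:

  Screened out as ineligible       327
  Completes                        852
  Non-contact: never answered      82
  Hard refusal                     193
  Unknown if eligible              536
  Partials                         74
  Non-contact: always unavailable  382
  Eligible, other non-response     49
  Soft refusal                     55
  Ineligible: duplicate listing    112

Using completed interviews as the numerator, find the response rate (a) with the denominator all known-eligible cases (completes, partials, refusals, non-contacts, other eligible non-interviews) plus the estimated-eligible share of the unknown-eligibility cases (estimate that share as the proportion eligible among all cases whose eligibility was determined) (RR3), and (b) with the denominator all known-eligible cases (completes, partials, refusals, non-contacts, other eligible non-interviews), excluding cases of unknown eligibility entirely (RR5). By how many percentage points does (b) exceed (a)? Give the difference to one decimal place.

10.2

Refusal or break-off = 193 + 55 = 248
Non-contacts = 82 + 382 = 464
Out of scope = 327 + 112 = 439
Numerator: 852
Determined eligible: 852 + 74 + 248 + 464 + 49 = 1687
e = 1687 / (1687 + 439) = 1687 / 2126 = 0.7935
Estimated eligible among unknowns: 0.7935 × 536 = 425.32
Denominator: 1687 + 425.32 = 2112.32
RR3 = 852 / 2112.32 = 0.4033
Denominator: 852 + 74 + 248 + 464 + 49 = 1687
RR5 = 852 / 1687 = 0.5050
Difference = 50.50 − 40.33 = 10.17 percentage points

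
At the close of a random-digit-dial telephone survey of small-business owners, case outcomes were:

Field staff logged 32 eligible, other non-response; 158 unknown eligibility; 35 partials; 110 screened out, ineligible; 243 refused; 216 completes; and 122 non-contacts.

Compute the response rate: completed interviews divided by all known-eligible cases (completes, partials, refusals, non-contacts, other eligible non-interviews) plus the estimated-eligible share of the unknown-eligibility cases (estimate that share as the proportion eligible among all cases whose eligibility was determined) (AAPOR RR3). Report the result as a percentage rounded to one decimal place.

Numerator = 216
Eligible (known) = 216 + 35 + 243 + 122 + 32 = 648
e = 648 / (648 + 110) = 648 / 758 = 0.8549
e × U = 0.8549 × 158 = 135.07
Denominator = 648 + 135.07 = 783.07
RR3 = 216 / 783.07 = 0.2758

27.6%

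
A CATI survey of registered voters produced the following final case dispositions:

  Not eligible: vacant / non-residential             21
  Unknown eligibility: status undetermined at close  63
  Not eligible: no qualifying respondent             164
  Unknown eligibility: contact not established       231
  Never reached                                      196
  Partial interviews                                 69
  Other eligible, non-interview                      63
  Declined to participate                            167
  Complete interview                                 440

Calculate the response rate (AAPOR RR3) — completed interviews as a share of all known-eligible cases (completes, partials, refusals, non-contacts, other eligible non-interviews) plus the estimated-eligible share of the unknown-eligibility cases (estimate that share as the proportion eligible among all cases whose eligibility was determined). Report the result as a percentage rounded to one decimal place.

Eligibility not determined = 231 + 63 = 294
Not eligible = 164 + 21 = 185
Numerator: 440
Known eligible: 440 + 69 + 167 + 196 + 63 = 935
e = 935 / (935 + 185) = 935 / 1120 = 0.8348
Eligible share of unknowns: 0.8348 × 294 = 245.43
Base: 935 + 245.43 = 1180.43
RR3 = 440 / 1180.43 = 0.3727

37.3%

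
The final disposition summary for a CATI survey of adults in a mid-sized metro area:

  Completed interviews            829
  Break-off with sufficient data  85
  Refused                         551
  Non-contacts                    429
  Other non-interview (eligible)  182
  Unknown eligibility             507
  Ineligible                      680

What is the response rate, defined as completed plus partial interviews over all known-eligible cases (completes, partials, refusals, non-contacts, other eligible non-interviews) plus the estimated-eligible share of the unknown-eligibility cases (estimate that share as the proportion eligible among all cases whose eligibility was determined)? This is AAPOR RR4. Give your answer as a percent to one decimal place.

Numerator → 829 + 85 = 914
Determined eligible → 829 + 85 + 551 + 429 + 182 = 2076
e = 2076 / (2076 + 680) = 2076 / 2756 = 0.7533
Eligible share of unknowns → 0.7533 × 507 = 381.92
Denom → 2076 + 381.92 = 2457.92
RR4 = 914 / 2457.92 = 0.3719

37.2%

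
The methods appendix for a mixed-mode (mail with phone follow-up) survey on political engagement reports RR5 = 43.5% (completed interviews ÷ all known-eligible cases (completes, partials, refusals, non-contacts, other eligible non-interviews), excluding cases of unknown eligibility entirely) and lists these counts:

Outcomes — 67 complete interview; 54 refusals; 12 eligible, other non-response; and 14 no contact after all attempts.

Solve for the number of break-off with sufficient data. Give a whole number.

RR5 = 67 / D = 0.435
D = 67 / 0.435 = 154.0
Other denominator terms total 147
break-off with sufficient data = 154.0 − 147 ≈ 7

7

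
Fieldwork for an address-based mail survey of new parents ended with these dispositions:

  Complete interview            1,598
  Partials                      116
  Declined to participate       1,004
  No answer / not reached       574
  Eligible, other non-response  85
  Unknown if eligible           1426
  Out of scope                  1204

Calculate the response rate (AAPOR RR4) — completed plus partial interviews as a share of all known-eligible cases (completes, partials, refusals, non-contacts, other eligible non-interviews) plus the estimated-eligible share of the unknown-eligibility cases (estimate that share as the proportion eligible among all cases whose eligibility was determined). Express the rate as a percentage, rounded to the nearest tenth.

38.7%

Top = 1598 + 116 = 1714
Known eligible = 1598 + 116 + 1004 + 574 + 85 = 3377
e = 3377 / (3377 + 1204) = 3377 / 4581 = 0.7372
Estimated eligible among unknowns = 0.7372 × 1426 = 1051.25
Denom = 3377 + 1051.25 = 4428.25
RR4 = 1714 / 4428.25 = 0.3871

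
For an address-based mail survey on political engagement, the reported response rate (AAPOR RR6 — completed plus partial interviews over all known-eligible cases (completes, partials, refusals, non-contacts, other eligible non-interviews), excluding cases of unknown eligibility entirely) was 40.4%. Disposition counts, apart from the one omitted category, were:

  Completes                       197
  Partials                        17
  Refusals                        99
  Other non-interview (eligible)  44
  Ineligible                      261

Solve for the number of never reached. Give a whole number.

173

Numerator = 197 + 17 = 214
RR6 = 214 / D = 0.404
D = 214 / 0.404 = 529.7
Rest of base = 357
never reached = 529.7 − 357 ≈ 173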